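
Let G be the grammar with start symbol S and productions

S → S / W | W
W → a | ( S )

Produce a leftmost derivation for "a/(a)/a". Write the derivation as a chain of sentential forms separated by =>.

S=>S/W=>S/W/W=>W/W/W=>a/W/W=>a/(S)/W=>a/(W)/W=>a/(a)/W=>a/(a)/a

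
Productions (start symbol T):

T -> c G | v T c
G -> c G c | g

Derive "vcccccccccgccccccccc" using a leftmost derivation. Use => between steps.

T => vTc => vcGc => vccGcc => vcccGccc => vccccGcccc => vcccccGccccc => vccccccGcccccc => vcccccccGccccccc => vccccccccGcccccccc => vcccccccccGccccccccc => vcccccccccgccccccccc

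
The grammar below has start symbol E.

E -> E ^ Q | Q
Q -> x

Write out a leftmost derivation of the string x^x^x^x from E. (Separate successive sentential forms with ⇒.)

E ⇒ E^Q ⇒ E^Q^Q ⇒ E^Q^Q^Q ⇒ Q^Q^Q^Q ⇒ x^Q^Q^Q ⇒ x^x^Q^Q ⇒ x^x^x^Q ⇒ x^x^x^x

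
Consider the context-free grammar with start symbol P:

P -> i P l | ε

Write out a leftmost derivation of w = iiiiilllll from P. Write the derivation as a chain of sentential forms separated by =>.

P => iPl => iiPll => iiiPlll => iiiiPllll => iiiiiPlllll => iiiiilllll

P => iPl   [P -> i P l]
iPl => iiPll   [P -> i P l]
iiPll => iiiPlll   [P -> i P l]
iiiPlll => iiiiPllll   [P -> i P l]
iiiiPllll => iiiiiPlllll   [P -> i P l]
iiiiiPlllll => iiiiilllll   [P -> ε]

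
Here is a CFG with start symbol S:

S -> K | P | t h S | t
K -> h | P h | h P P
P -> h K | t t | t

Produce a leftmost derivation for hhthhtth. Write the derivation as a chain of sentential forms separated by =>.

S => K => hPP => hhKP => hhPhP => hhthP => hhthhK => hhthhPh => hhthhtth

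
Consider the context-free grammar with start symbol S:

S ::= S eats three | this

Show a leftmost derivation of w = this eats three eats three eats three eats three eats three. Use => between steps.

S => S eats three => S eats three eats three => S eats three eats three eats three => S eats three eats three eats three eats three => S eats three eats three eats three eats three eats three => this eats three eats three eats three eats three eats three

S => S eats three   [S ::= S eats three]
S eats three => S eats three eats three   [S ::= S eats three]
S eats three eats three => S eats three eats three eats three   [S ::= S eats three]
S eats three eats three eats three => S eats three eats three eats three eats three   [S ::= S eats three]
S eats three eats three eats three eats three => S eats three eats three eats three eats three eats three   [S ::= S eats three]
S eats three eats three eats three eats three eats three => this eats three eats three eats three eats three eats three   [S ::= this]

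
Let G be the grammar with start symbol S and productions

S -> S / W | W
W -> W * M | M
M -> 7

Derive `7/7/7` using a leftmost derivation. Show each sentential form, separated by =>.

S => S/W   [S -> S / W]
S/W => S/W/W   [S -> S / W]
S/W/W => W/W/W   [S -> W]
W/W/W => M/W/W   [W -> M]
M/W/W => 7/W/W   [M -> 7]
7/W/W => 7/M/W   [W -> M]
7/M/W => 7/7/W   [M -> 7]
7/7/W => 7/7/M   [W -> M]
7/7/M => 7/7/7   [M -> 7]

S => S/W => S/W/W => W/W/W => M/W/W => 7/W/W => 7/M/W => 7/7/W => 7/7/M => 7/7/7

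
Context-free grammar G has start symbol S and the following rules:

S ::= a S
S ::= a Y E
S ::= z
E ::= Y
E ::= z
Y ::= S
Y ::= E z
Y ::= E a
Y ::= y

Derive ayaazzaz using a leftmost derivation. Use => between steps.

S => aYE => ayE => ayY => ayS => ayaS => ayaaYE => ayaaEaE => ayaaYaE => ayaaEzaE => ayaazzaE => ayaazzaz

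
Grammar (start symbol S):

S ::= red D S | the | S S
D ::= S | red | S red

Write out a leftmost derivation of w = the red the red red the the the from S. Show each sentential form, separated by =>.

S => S S => the S => the red D S => the red S S => the red the S => the red the red D S => the red the red S S => the red the red red D S S => the red the red red S S S => the red the red red the S S => the red the red red the the S => the red the red red the the the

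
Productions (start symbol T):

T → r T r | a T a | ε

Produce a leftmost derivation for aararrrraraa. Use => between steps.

T => aTa   [T → a T a]
aTa => aaTaa   [T → a T a]
aaTaa => aarTraa   [T → r T r]
aarTraa => aaraTaraa   [T → a T a]
aaraTaraa => aararTraraa   [T → r T r]
aararTraraa => aararrTrraraa   [T → r T r]
aararrTrraraa => aararrrraraa   [T → ε]

T => aTa => aaTaa => aarTraa => aaraTaraa => aararTraraa => aararrTrraraa => aararrrraraa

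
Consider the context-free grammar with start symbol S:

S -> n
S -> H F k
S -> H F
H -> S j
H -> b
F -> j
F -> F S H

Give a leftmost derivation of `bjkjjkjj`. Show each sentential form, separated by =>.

S => HF   [S -> H F]
HF => SjF   [H -> S j]
SjF => HFkjF   [S -> H F k]
HFkjF => SjFkjF   [H -> S j]
SjFkjF => HFkjFkjF   [S -> H F k]
HFkjFkjF => bFkjFkjF   [H -> b]
bFkjFkjF => bjkjFkjF   [F -> j]
bjkjFkjF => bjkjjkjF   [F -> j]
bjkjjkjF => bjkjjkjj   [F -> j]

S => HF => SjF => HFkjF => SjFkjF => HFkjFkjF => bFkjFkjF => bjkjFkjF => bjkjjkjF => bjkjjkjj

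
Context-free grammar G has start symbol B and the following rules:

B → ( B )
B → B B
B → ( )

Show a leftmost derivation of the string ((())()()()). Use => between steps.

B=>(B)=>(BB)=>(BBB)=>(BBBB)=>((B)BBB)=>((())BBB)=>((())()BB)=>((())()()B)=>((())()()())

B => (B)   [B → ( B )]
(B) => (BB)   [B → B B]
(BB) => (BBB)   [B → B B]
(BBB) => (BBBB)   [B → B B]
(BBBB) => ((B)BBB)   [B → ( B )]
((B)BBB) => ((())BBB)   [B → ( )]
((())BBB) => ((())()BB)   [B → ( )]
((())()BB) => ((())()()B)   [B → ( )]
((())()()B) => ((())()()())   [B → ( )]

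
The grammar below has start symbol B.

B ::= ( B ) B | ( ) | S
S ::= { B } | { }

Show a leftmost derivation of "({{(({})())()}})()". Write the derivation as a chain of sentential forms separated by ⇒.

B ⇒ (B)B ⇒ (S)B ⇒ ({B})B ⇒ ({S})B ⇒ ({{B}})B ⇒ ({{(B)B}})B ⇒ ({{((B)B)B}})B ⇒ ({{((S)B)B}})B ⇒ ({{(({})B)B}})B ⇒ ({{(({})())B}})B ⇒ ({{(({})())()}})B ⇒ ({{(({})())()}})()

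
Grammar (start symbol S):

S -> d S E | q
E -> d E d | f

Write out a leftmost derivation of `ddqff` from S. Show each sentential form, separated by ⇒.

S⇒dSE⇒ddSEE⇒ddqEE⇒ddqfE⇒ddqff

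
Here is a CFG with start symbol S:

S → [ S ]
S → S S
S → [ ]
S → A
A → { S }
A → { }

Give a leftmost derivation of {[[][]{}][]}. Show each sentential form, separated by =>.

S => A   [S → A]
A => {S}   [A → { S }]
{S} => {SS}   [S → S S]
{SS} => {[S]S}   [S → [ S ]]
{[S]S} => {[SS]S}   [S → S S]
{[SS]S} => {[SSS]S}   [S → S S]
{[SSS]S} => {[[]SS]S}   [S → [ ]]
{[[]SS]S} => {[[][]S]S}   [S → [ ]]
{[[][]S]S} => {[[][]A]S}   [S → A]
{[[][]A]S} => {[[][]{}]S}   [A → { }]
{[[][]{}]S} => {[[][]{}][]}   [S → [ ]]

S=>A=>{S}=>{SS}=>{[S]S}=>{[SS]S}=>{[SSS]S}=>{[[]SS]S}=>{[[][]S]S}=>{[[][]A]S}=>{[[][]{}]S}=>{[[][]{}][]}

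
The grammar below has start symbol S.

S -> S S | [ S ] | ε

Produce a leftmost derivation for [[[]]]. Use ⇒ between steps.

S ⇒ SS ⇒ [S]S ⇒ [[S]]S ⇒ [[[S]]]S ⇒ [[[]]]S ⇒ [[[]]]

S ⇒ SS   [S -> S S]
SS ⇒ [S]S   [S -> [ S ]]
[S]S ⇒ [[S]]S   [S -> [ S ]]
[[S]]S ⇒ [[[S]]]S   [S -> [ S ]]
[[[S]]]S ⇒ [[[]]]S   [S -> ε]
[[[]]]S ⇒ [[[]]]   [S -> ε]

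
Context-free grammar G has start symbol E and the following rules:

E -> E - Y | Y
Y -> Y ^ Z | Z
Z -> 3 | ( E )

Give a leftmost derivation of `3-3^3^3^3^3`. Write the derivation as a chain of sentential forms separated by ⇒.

E ⇒ E-Y   [E -> E - Y]
E-Y ⇒ Y-Y   [E -> Y]
Y-Y ⇒ Z-Y   [Y -> Z]
Z-Y ⇒ 3-Y   [Z -> 3]
3-Y ⇒ 3-Y^Z   [Y -> Y ^ Z]
3-Y^Z ⇒ 3-Y^Z^Z   [Y -> Y ^ Z]
3-Y^Z^Z ⇒ 3-Y^Z^Z^Z   [Y -> Y ^ Z]
3-Y^Z^Z^Z ⇒ 3-Y^Z^Z^Z^Z   [Y -> Y ^ Z]
3-Y^Z^Z^Z^Z ⇒ 3-Z^Z^Z^Z^Z   [Y -> Z]
3-Z^Z^Z^Z^Z ⇒ 3-3^Z^Z^Z^Z   [Z -> 3]
3-3^Z^Z^Z^Z ⇒ 3-3^3^Z^Z^Z   [Z -> 3]
3-3^3^Z^Z^Z ⇒ 3-3^3^3^Z^Z   [Z -> 3]
3-3^3^3^Z^Z ⇒ 3-3^3^3^3^Z   [Z -> 3]
3-3^3^3^3^Z ⇒ 3-3^3^3^3^3   [Z -> 3]

E ⇒ E-Y ⇒ Y-Y ⇒ Z-Y ⇒ 3-Y ⇒ 3-Y^Z ⇒ 3-Y^Z^Z ⇒ 3-Y^Z^Z^Z ⇒ 3-Y^Z^Z^Z^Z ⇒ 3-Z^Z^Z^Z^Z ⇒ 3-3^Z^Z^Z^Z ⇒ 3-3^3^Z^Z^Z ⇒ 3-3^3^3^Z^Z ⇒ 3-3^3^3^3^Z ⇒ 3-3^3^3^3^3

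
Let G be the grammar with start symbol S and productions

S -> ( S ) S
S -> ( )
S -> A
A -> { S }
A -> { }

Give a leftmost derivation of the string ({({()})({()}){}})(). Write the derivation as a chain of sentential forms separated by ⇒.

S ⇒ (S)S   [S -> ( S ) S]
(S)S ⇒ (A)S   [S -> A]
(A)S ⇒ ({S})S   [A -> { S }]
({S})S ⇒ ({(S)S})S   [S -> ( S ) S]
({(S)S})S ⇒ ({(A)S})S   [S -> A]
({(A)S})S ⇒ ({({S})S})S   [A -> { S }]
({({S})S})S ⇒ ({({()})S})S   [S -> ( )]
({({()})S})S ⇒ ({({()})(S)S})S   [S -> ( S ) S]
({({()})(S)S})S ⇒ ({({()})(A)S})S   [S -> A]
({({()})(A)S})S ⇒ ({({()})({S})S})S   [A -> { S }]
({({()})({S})S})S ⇒ ({({()})({()})S})S   [S -> ( )]
({({()})({()})S})S ⇒ ({({()})({()})A})S   [S -> A]
({({()})({()})A})S ⇒ ({({()})({()}){}})S   [A -> { }]
({({()})({()}){}})S ⇒ ({({()})({()}){}})()   [S -> ( )]

S ⇒ (S)S ⇒ (A)S ⇒ ({S})S ⇒ ({(S)S})S ⇒ ({(A)S})S ⇒ ({({S})S})S ⇒ ({({()})S})S ⇒ ({({()})(S)S})S ⇒ ({({()})(A)S})S ⇒ ({({()})({S})S})S ⇒ ({({()})({()})S})S ⇒ ({({()})({()})A})S ⇒ ({({()})({()}){}})S ⇒ ({({()})({()}){}})()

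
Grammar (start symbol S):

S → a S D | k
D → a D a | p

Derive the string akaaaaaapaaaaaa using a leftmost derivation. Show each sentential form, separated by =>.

S=>aSD=>akD=>akaDa=>akaaDaa=>akaaaDaaa=>akaaaaDaaaa=>akaaaaaDaaaaa=>akaaaaaaDaaaaaa=>akaaaaaapaaaaaa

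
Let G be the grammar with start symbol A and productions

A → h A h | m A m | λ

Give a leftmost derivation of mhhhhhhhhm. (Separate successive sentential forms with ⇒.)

A ⇒ mAm ⇒ mhAhm ⇒ mhhAhhm ⇒ mhhhAhhhm ⇒ mhhhhAhhhhm ⇒ mhhhhhhhhm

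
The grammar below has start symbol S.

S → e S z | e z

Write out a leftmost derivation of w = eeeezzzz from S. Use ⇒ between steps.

S⇒eSz⇒eeSzz⇒eeeSzzz⇒eeeezzzz

S ⇒ eSz   [S → e S z]
eSz ⇒ eeSzz   [S → e S z]
eeSzz ⇒ eeeSzzz   [S → e S z]
eeeSzzz ⇒ eeeezzzz   [S → e z]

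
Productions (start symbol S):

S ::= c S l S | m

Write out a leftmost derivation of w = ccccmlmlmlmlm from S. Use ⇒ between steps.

S ⇒ cSlS ⇒ ccSlSlS ⇒ cccSlSlSlS ⇒ ccccSlSlSlSlS ⇒ ccccmlSlSlSlS ⇒ ccccmlmlSlSlS ⇒ ccccmlmlmlSlS ⇒ ccccmlmlmlmlS ⇒ ccccmlmlmlmlm

S ⇒ cSlS   [S ::= c S l S]
cSlS ⇒ ccSlSlS   [S ::= c S l S]
ccSlSlS ⇒ cccSlSlSlS   [S ::= c S l S]
cccSlSlSlS ⇒ ccccSlSlSlSlS   [S ::= c S l S]
ccccSlSlSlSlS ⇒ ccccmlSlSlSlS   [S ::= m]
ccccmlSlSlSlS ⇒ ccccmlmlSlSlS   [S ::= m]
ccccmlmlSlSlS ⇒ ccccmlmlmlSlS   [S ::= m]
ccccmlmlmlSlS ⇒ ccccmlmlmlmlS   [S ::= m]
ccccmlmlmlmlS ⇒ ccccmlmlmlmlm   [S ::= m]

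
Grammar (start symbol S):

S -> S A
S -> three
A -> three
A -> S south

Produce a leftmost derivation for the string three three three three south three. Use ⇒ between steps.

S ⇒ S A ⇒ S A A ⇒ three A A ⇒ three S south A ⇒ three S A south A ⇒ three S A A south A ⇒ three three A A south A ⇒ three three three A south A ⇒ three three three three south A ⇒ three three three three south three

S ⇒ S A   [S -> S A]
S A ⇒ S A A   [S -> S A]
S A A ⇒ three A A   [S -> three]
three A A ⇒ three S south A   [A -> S south]
three S south A ⇒ three S A south A   [S -> S A]
three S A south A ⇒ three S A A south A   [S -> S A]
three S A A south A ⇒ three three A A south A   [S -> three]
three three A A south A ⇒ three three three A south A   [A -> three]
three three three A south A ⇒ three three three three south A   [A -> three]
three three three three south A ⇒ three three three three south three   [A -> three]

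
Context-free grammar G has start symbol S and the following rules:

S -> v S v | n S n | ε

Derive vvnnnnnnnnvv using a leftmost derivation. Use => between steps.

S=>vSv=>vvSvv=>vvnSnvv=>vvnnSnnvv=>vvnnnSnnnvv=>vvnnnnSnnnnvv=>vvnnnnnnnnvv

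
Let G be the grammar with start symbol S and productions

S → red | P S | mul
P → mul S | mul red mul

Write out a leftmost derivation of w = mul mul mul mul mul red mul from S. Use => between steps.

S => P S => mul S S => mul P S S => mul mul S S S => mul mul mul S S => mul mul mul P S S => mul mul mul mul S S S => mul mul mul mul mul S S => mul mul mul mul mul red S => mul mul mul mul mul red mul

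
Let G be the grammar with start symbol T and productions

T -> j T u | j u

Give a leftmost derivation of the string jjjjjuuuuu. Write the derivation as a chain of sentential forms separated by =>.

T => jTu => jjTuu => jjjTuuu => jjjjTuuuu => jjjjjuuuuu

T => jTu   [T -> j T u]
jTu => jjTuu   [T -> j T u]
jjTuu => jjjTuuu   [T -> j T u]
jjjTuuu => jjjjTuuuu   [T -> j T u]
jjjjTuuuu => jjjjjuuuuu   [T -> j u]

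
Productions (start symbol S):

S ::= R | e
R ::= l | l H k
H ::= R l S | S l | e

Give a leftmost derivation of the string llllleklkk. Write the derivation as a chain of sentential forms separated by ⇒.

S ⇒ R ⇒ lHk ⇒ lRlSk ⇒ lllSk ⇒ lllRk ⇒ llllHkk ⇒ llllSlkk ⇒ llllRlkk ⇒ lllllHklkk ⇒ llllleklkk

S ⇒ R   [S ::= R]
R ⇒ lHk   [R ::= l H k]
lHk ⇒ lRlSk   [H ::= R l S]
lRlSk ⇒ lllSk   [R ::= l]
lllSk ⇒ lllRk   [S ::= R]
lllRk ⇒ llllHkk   [R ::= l H k]
llllHkk ⇒ llllSlkk   [H ::= S l]
llllSlkk ⇒ llllRlkk   [S ::= R]
llllRlkk ⇒ lllllHklkk   [R ::= l H k]
lllllHklkk ⇒ llllleklkk   [H ::= e]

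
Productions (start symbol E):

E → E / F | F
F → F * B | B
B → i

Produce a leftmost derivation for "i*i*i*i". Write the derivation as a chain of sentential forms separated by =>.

E => F => F*B => F*B*B => F*B*B*B => B*B*B*B => i*B*B*B => i*i*B*B => i*i*i*B => i*i*i*i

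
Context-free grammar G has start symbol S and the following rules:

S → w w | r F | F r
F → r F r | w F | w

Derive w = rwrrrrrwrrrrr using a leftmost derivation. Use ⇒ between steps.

S⇒rF⇒rwF⇒rwrFr⇒rwrrFrr⇒rwrrrFrrr⇒rwrrrrFrrrr⇒rwrrrrrFrrrrr⇒rwrrrrrwrrrrr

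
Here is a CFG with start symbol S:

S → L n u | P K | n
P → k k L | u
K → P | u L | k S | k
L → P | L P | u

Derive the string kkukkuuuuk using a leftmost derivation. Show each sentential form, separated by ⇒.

S ⇒ PK   [S → P K]
PK ⇒ kkLK   [P → k k L]
kkLK ⇒ kkLPK   [L → L P]
kkLPK ⇒ kkLPPK   [L → L P]
kkLPPK ⇒ kkLPPPK   [L → L P]
kkLPPPK ⇒ kkPPPPK   [L → P]
kkPPPPK ⇒ kkuPPPK   [P → u]
kkuPPPK ⇒ kkukkLPPK   [P → k k L]
kkukkLPPK ⇒ kkukkLPPPK   [L → L P]
kkukkLPPPK ⇒ kkukkuPPPK   [L → u]
kkukkuPPPK ⇒ kkukkuuPPK   [P → u]
kkukkuuPPK ⇒ kkukkuuuPK   [P → u]
kkukkuuuPK ⇒ kkukkuuuuK   [P → u]
kkukkuuuuK ⇒ kkukkuuuuk   [K → k]

S⇒PK⇒kkLK⇒kkLPK⇒kkLPPK⇒kkLPPPK⇒kkPPPPK⇒kkuPPPK⇒kkukkLPPK⇒kkukkLPPPK⇒kkukkuPPPK⇒kkukkuuPPK⇒kkukkuuuPK⇒kkukkuuuuK⇒kkukkuuuuk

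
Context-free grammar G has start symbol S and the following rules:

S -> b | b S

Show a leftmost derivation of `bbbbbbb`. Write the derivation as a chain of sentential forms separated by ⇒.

S⇒bS⇒bbS⇒bbbS⇒bbbbS⇒bbbbbS⇒bbbbbbS⇒bbbbbbb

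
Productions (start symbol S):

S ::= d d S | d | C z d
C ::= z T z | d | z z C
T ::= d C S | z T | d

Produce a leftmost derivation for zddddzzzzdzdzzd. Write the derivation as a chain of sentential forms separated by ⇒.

S⇒Czd⇒zTzzd⇒zdCSzzd⇒zddSzzd⇒zddddSzzd⇒zddddCzdzzd⇒zddddzzCzdzzd⇒zddddzzzzCzdzzd⇒zddddzzzzdzdzzd

S ⇒ Czd   [S ::= C z d]
Czd ⇒ zTzzd   [C ::= z T z]
zTzzd ⇒ zdCSzzd   [T ::= d C S]
zdCSzzd ⇒ zddSzzd   [C ::= d]
zddSzzd ⇒ zddddSzzd   [S ::= d d S]
zddddSzzd ⇒ zddddCzdzzd   [S ::= C z d]
zddddCzdzzd ⇒ zddddzzCzdzzd   [C ::= z z C]
zddddzzCzdzzd ⇒ zddddzzzzCzdzzd   [C ::= z z C]
zddddzzzzCzdzzd ⇒ zddddzzzzdzdzzd   [C ::= d]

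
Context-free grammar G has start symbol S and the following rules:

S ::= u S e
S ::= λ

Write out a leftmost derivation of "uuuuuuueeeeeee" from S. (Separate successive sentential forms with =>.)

S => uSe   [S ::= u S e]
uSe => uuSee   [S ::= u S e]
uuSee => uuuSeee   [S ::= u S e]
uuuSeee => uuuuSeeee   [S ::= u S e]
uuuuSeeee => uuuuuSeeeee   [S ::= u S e]
uuuuuSeeeee => uuuuuuSeeeeee   [S ::= u S e]
uuuuuuSeeeeee => uuuuuuuSeeeeeee   [S ::= u S e]
uuuuuuuSeeeeeee => uuuuuuueeeeeee   [S ::= λ]

S=>uSe=>uuSee=>uuuSeee=>uuuuSeeee=>uuuuuSeeeee=>uuuuuuSeeeeee=>uuuuuuuSeeeeeee=>uuuuuuueeeeeee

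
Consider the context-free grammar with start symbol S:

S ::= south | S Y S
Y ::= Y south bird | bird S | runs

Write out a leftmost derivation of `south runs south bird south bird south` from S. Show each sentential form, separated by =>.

S => S Y S => south Y S => south Y south bird S => south Y south bird south bird S => south runs south bird south bird S => south runs south bird south bird south

S => S Y S   [S ::= S Y S]
S Y S => south Y S   [S ::= south]
south Y S => south Y south bird S   [Y ::= Y south bird]
south Y south bird S => south Y south bird south bird S   [Y ::= Y south bird]
south Y south bird south bird S => south runs south bird south bird S   [Y ::= runs]
south runs south bird south bird S => south runs south bird south bird south   [S ::= south]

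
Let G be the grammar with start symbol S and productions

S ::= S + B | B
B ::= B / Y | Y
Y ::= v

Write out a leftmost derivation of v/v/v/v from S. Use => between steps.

S => B   [S ::= B]
B => B/Y   [B ::= B / Y]
B/Y => B/Y/Y   [B ::= B / Y]
B/Y/Y => B/Y/Y/Y   [B ::= B / Y]
B/Y/Y/Y => Y/Y/Y/Y   [B ::= Y]
Y/Y/Y/Y => v/Y/Y/Y   [Y ::= v]
v/Y/Y/Y => v/v/Y/Y   [Y ::= v]
v/v/Y/Y => v/v/v/Y   [Y ::= v]
v/v/v/Y => v/v/v/v   [Y ::= v]

S => B => B/Y => B/Y/Y => B/Y/Y/Y => Y/Y/Y/Y => v/Y/Y/Y => v/v/Y/Y => v/v/v/Y => v/v/v/v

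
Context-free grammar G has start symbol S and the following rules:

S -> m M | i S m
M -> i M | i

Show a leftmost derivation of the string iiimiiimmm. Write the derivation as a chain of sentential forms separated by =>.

S=>iSm=>iiSmm=>iiiSmmm=>iiimMmmm=>iiimiMmmm=>iiimiiMmmm=>iiimiiimmm

S => iSm   [S -> i S m]
iSm => iiSmm   [S -> i S m]
iiSmm => iiiSmmm   [S -> i S m]
iiiSmmm => iiimMmmm   [S -> m M]
iiimMmmm => iiimiMmmm   [M -> i M]
iiimiMmmm => iiimiiMmmm   [M -> i M]
iiimiiMmmm => iiimiiimmm   [M -> i]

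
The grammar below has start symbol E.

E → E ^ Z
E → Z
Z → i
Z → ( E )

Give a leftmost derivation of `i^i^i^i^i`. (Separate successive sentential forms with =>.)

E => E^Z   [E → E ^ Z]
E^Z => E^Z^Z   [E → E ^ Z]
E^Z^Z => E^Z^Z^Z   [E → E ^ Z]
E^Z^Z^Z => E^Z^Z^Z^Z   [E → E ^ Z]
E^Z^Z^Z^Z => Z^Z^Z^Z^Z   [E → Z]
Z^Z^Z^Z^Z => i^Z^Z^Z^Z   [Z → i]
i^Z^Z^Z^Z => i^i^Z^Z^Z   [Z → i]
i^i^Z^Z^Z => i^i^i^Z^Z   [Z → i]
i^i^i^Z^Z => i^i^i^i^Z   [Z → i]
i^i^i^i^Z => i^i^i^i^i   [Z → i]

E=>E^Z=>E^Z^Z=>E^Z^Z^Z=>E^Z^Z^Z^Z=>Z^Z^Z^Z^Z=>i^Z^Z^Z^Z=>i^i^Z^Z^Z=>i^i^i^Z^Z=>i^i^i^i^Z=>i^i^i^i^i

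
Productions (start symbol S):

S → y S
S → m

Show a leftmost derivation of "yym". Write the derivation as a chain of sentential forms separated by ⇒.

S ⇒ yS   [S → y S]
yS ⇒ yyS   [S → y S]
yyS ⇒ yym   [S → m]

S⇒yS⇒yyS⇒yym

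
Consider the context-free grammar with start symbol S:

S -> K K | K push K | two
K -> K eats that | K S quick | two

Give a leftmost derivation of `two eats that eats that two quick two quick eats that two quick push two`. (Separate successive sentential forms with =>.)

S => K push K => K S quick push K => K eats that S quick push K => K S quick eats that S quick push K => K S quick S quick eats that S quick push K => K eats that S quick S quick eats that S quick push K => K eats that eats that S quick S quick eats that S quick push K => two eats that eats that S quick S quick eats that S quick push K => two eats that eats that two quick S quick eats that S quick push K => two eats that eats that two quick two quick eats that S quick push K => two eats that eats that two quick two quick eats that two quick push K => two eats that eats that two quick two quick eats that two quick push two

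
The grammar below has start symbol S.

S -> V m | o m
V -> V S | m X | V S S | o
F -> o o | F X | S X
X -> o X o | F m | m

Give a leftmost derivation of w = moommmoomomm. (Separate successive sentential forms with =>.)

S => Vm => VSSm => mXSSm => moXoSSm => moFmoSSm => moSXmoSSm => moomXmoSSm => moommmoSSm => moommmoomSm => moommmoomomm

S => Vm   [S -> V m]
Vm => VSSm   [V -> V S S]
VSSm => mXSSm   [V -> m X]
mXSSm => moXoSSm   [X -> o X o]
moXoSSm => moFmoSSm   [X -> F m]
moFmoSSm => moSXmoSSm   [F -> S X]
moSXmoSSm => moomXmoSSm   [S -> o m]
moomXmoSSm => moommmoSSm   [X -> m]
moommmoSSm => moommmoomSm   [S -> o m]
moommmoomSm => moommmoomomm   [S -> o m]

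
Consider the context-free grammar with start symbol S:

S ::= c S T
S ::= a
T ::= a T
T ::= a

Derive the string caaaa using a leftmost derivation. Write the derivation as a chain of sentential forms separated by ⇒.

S ⇒ cST   [S ::= c S T]
cST ⇒ caT   [S ::= a]
caT ⇒ caaT   [T ::= a T]
caaT ⇒ caaaT   [T ::= a T]
caaaT ⇒ caaaa   [T ::= a]

S ⇒ cST ⇒ caT ⇒ caaT ⇒ caaaT ⇒ caaaa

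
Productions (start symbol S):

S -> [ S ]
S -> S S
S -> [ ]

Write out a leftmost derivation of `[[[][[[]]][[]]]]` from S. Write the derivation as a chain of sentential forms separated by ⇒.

S ⇒ [S]   [S -> [ S ]]
[S] ⇒ [[S]]   [S -> [ S ]]
[[S]] ⇒ [[SS]]   [S -> S S]
[[SS]] ⇒ [[[]S]]   [S -> [ ]]
[[[]S]] ⇒ [[[]SS]]   [S -> S S]
[[[]SS]] ⇒ [[[][S]S]]   [S -> [ S ]]
[[[][S]S]] ⇒ [[[][[S]]S]]   [S -> [ S ]]
[[[][[S]]S]] ⇒ [[[][[[]]]S]]   [S -> [ ]]
[[[][[[]]]S]] ⇒ [[[][[[]]][S]]]   [S -> [ S ]]
[[[][[[]]][S]]] ⇒ [[[][[[]]][[]]]]   [S -> [ ]]

S ⇒ [S] ⇒ [[S]] ⇒ [[SS]] ⇒ [[[]S]] ⇒ [[[]SS]] ⇒ [[[][S]S]] ⇒ [[[][[S]]S]] ⇒ [[[][[[]]]S]] ⇒ [[[][[[]]][S]]] ⇒ [[[][[[]]][[]]]]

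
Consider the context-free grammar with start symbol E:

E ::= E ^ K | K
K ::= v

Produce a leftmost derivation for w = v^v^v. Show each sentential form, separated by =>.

E => E^K   [E ::= E ^ K]
E^K => E^K^K   [E ::= E ^ K]
E^K^K => K^K^K   [E ::= K]
K^K^K => v^K^K   [K ::= v]
v^K^K => v^v^K   [K ::= v]
v^v^K => v^v^v   [K ::= v]

E => E^K => E^K^K => K^K^K => v^K^K => v^v^K => v^v^v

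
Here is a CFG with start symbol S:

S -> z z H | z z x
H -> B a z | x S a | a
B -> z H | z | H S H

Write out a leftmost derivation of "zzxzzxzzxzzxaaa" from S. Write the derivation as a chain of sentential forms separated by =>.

S => zzH   [S -> z z H]
zzH => zzxSa   [H -> x S a]
zzxSa => zzxzzHa   [S -> z z H]
zzxzzHa => zzxzzxSaa   [H -> x S a]
zzxzzxSaa => zzxzzxzzHaa   [S -> z z H]
zzxzzxzzHaa => zzxzzxzzxSaaa   [H -> x S a]
zzxzzxzzxSaaa => zzxzzxzzxzzxaaa   [S -> z z x]

S=>zzH=>zzxSa=>zzxzzHa=>zzxzzxSaa=>zzxzzxzzHaa=>zzxzzxzzxSaaa=>zzxzzxzzxzzxaaa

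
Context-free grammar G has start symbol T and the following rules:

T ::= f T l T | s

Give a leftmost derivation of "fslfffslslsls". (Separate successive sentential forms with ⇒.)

T⇒fTlT⇒fslT⇒fslfTlT⇒fslffTlTlT⇒fslfffTlTlTlT⇒fslfffslTlTlT⇒fslfffslslTlT⇒fslfffslslslT⇒fslfffslslsls

T ⇒ fTlT   [T ::= f T l T]
fTlT ⇒ fslT   [T ::= s]
fslT ⇒ fslfTlT   [T ::= f T l T]
fslfTlT ⇒ fslffTlTlT   [T ::= f T l T]
fslffTlTlT ⇒ fslfffTlTlTlT   [T ::= f T l T]
fslfffTlTlTlT ⇒ fslfffslTlTlT   [T ::= s]
fslfffslTlTlT ⇒ fslfffslslTlT   [T ::= s]
fslfffslslTlT ⇒ fslfffslslslT   [T ::= s]
fslfffslslslT ⇒ fslfffslslsls   [T ::= s]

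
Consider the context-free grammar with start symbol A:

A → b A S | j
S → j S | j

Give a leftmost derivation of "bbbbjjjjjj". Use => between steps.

A => bAS => bbASS => bbbASSS => bbbbASSSS => bbbbjSSSS => bbbbjjSSSS => bbbbjjjSSS => bbbbjjjjSS => bbbbjjjjjS => bbbbjjjjjj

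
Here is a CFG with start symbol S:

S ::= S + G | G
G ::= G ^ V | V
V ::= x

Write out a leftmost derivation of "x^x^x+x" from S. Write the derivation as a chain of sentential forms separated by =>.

S => S+G => G+G => G^V+G => G^V^V+G => V^V^V+G => x^V^V+G => x^x^V+G => x^x^x+G => x^x^x+V => x^x^x+x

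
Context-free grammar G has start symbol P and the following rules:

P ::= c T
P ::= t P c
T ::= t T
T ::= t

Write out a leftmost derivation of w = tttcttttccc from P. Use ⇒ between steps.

P ⇒ tPc ⇒ ttPcc ⇒ tttPccc ⇒ tttcTccc ⇒ tttctTccc ⇒ tttcttTccc ⇒ tttctttTccc ⇒ tttcttttccc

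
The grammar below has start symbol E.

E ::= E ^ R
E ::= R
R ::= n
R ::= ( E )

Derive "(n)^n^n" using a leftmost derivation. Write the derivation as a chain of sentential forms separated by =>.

E => E^R => E^R^R => R^R^R => (E)^R^R => (R)^R^R => (n)^R^R => (n)^n^R => (n)^n^n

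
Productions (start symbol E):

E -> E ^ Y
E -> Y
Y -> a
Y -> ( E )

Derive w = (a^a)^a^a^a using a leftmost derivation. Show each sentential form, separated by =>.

E => E^Y   [E -> E ^ Y]
E^Y => E^Y^Y   [E -> E ^ Y]
E^Y^Y => E^Y^Y^Y   [E -> E ^ Y]
E^Y^Y^Y => Y^Y^Y^Y   [E -> Y]
Y^Y^Y^Y => (E)^Y^Y^Y   [Y -> ( E )]
(E)^Y^Y^Y => (E^Y)^Y^Y^Y   [E -> E ^ Y]
(E^Y)^Y^Y^Y => (Y^Y)^Y^Y^Y   [E -> Y]
(Y^Y)^Y^Y^Y => (a^Y)^Y^Y^Y   [Y -> a]
(a^Y)^Y^Y^Y => (a^a)^Y^Y^Y   [Y -> a]
(a^a)^Y^Y^Y => (a^a)^a^Y^Y   [Y -> a]
(a^a)^a^Y^Y => (a^a)^a^a^Y   [Y -> a]
(a^a)^a^a^Y => (a^a)^a^a^a   [Y -> a]

E=>E^Y=>E^Y^Y=>E^Y^Y^Y=>Y^Y^Y^Y=>(E)^Y^Y^Y=>(E^Y)^Y^Y^Y=>(Y^Y)^Y^Y^Y=>(a^Y)^Y^Y^Y=>(a^a)^Y^Y^Y=>(a^a)^a^Y^Y=>(a^a)^a^a^Y=>(a^a)^a^a^a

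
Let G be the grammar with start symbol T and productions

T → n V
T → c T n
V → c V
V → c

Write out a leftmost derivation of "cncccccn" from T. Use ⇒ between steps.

T ⇒ cTn ⇒ cnVn ⇒ cncVn ⇒ cnccVn ⇒ cncccVn ⇒ cnccccVn ⇒ cncccccn

T ⇒ cTn   [T → c T n]
cTn ⇒ cnVn   [T → n V]
cnVn ⇒ cncVn   [V → c V]
cncVn ⇒ cnccVn   [V → c V]
cnccVn ⇒ cncccVn   [V → c V]
cncccVn ⇒ cnccccVn   [V → c V]
cnccccVn ⇒ cncccccn   [V → c]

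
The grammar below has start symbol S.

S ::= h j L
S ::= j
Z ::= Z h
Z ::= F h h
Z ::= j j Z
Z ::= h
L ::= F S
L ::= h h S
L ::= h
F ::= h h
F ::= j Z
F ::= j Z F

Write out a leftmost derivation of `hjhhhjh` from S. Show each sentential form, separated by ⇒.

S ⇒ hjL   [S ::= h j L]
hjL ⇒ hjhhS   [L ::= h h S]
hjhhS ⇒ hjhhhjL   [S ::= h j L]
hjhhhjL ⇒ hjhhhjh   [L ::= h]

S ⇒ hjL ⇒ hjhhS ⇒ hjhhhjL ⇒ hjhhhjh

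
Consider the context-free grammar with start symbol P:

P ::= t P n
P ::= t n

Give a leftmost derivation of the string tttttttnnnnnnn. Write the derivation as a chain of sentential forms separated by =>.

P => tPn => ttPnn => tttPnnn => ttttPnnnn => tttttPnnnnn => ttttttPnnnnnn => tttttttnnnnnnn

P => tPn   [P ::= t P n]
tPn => ttPnn   [P ::= t P n]
ttPnn => tttPnnn   [P ::= t P n]
tttPnnn => ttttPnnnn   [P ::= t P n]
ttttPnnnn => tttttPnnnnn   [P ::= t P n]
tttttPnnnnn => ttttttPnnnnnn   [P ::= t P n]
ttttttPnnnnnn => tttttttnnnnnnn   [P ::= t n]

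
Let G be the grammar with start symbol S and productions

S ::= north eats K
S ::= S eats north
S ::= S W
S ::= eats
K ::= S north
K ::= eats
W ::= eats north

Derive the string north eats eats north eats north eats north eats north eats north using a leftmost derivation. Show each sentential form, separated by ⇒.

S ⇒ S W   [S ::= S W]
S W ⇒ S eats north W   [S ::= S eats north]
S eats north W ⇒ S W eats north W   [S ::= S W]
S W eats north W ⇒ S eats north W eats north W   [S ::= S eats north]
S eats north W eats north W ⇒ north eats K eats north W eats north W   [S ::= north eats K]
north eats K eats north W eats north W ⇒ north eats S north eats north W eats north W   [K ::= S north]
north eats S north eats north W eats north W ⇒ north eats eats north eats north W eats north W   [S ::= eats]
north eats eats north eats north W eats north W ⇒ north eats eats north eats north eats north eats north W   [W ::= eats north]
north eats eats north eats north eats north eats north W ⇒ north eats eats north eats north eats north eats north eats north   [W ::= eats north]

S ⇒ S W ⇒ S eats north W ⇒ S W eats north W ⇒ S eats north W eats north W ⇒ north eats K eats north W eats north W ⇒ north eats S north eats north W eats north W ⇒ north eats eats north eats north W eats north W ⇒ north eats eats north eats north eats north eats north W ⇒ north eats eats north eats north eats north eats north eats north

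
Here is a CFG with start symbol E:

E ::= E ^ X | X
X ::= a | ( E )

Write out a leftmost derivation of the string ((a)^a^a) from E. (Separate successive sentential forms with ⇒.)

E ⇒ X ⇒ (E) ⇒ (E^X) ⇒ (E^X^X) ⇒ (X^X^X) ⇒ ((E)^X^X) ⇒ ((X)^X^X) ⇒ ((a)^X^X) ⇒ ((a)^a^X) ⇒ ((a)^a^a)

E ⇒ X   [E ::= X]
X ⇒ (E)   [X ::= ( E )]
(E) ⇒ (E^X)   [E ::= E ^ X]
(E^X) ⇒ (E^X^X)   [E ::= E ^ X]
(E^X^X) ⇒ (X^X^X)   [E ::= X]
(X^X^X) ⇒ ((E)^X^X)   [X ::= ( E )]
((E)^X^X) ⇒ ((X)^X^X)   [E ::= X]
((X)^X^X) ⇒ ((a)^X^X)   [X ::= a]
((a)^X^X) ⇒ ((a)^a^X)   [X ::= a]
((a)^a^X) ⇒ ((a)^a^a)   [X ::= a]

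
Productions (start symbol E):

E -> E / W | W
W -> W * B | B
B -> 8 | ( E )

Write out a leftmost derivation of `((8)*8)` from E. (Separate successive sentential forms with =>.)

E => W => B => (E) => (W) => (W*B) => (B*B) => ((E)*B) => ((W)*B) => ((B)*B) => ((8)*B) => ((8)*8)

E => W   [E -> W]
W => B   [W -> B]
B => (E)   [B -> ( E )]
(E) => (W)   [E -> W]
(W) => (W*B)   [W -> W * B]
(W*B) => (B*B)   [W -> B]
(B*B) => ((E)*B)   [B -> ( E )]
((E)*B) => ((W)*B)   [E -> W]
((W)*B) => ((B)*B)   [W -> B]
((B)*B) => ((8)*B)   [B -> 8]
((8)*B) => ((8)*8)   [B -> 8]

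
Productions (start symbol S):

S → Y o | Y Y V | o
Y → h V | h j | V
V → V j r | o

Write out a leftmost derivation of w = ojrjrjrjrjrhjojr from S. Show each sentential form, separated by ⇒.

S ⇒ YYV ⇒ VYV ⇒ VjrYV ⇒ VjrjrYV ⇒ VjrjrjrYV ⇒ VjrjrjrjrYV ⇒ VjrjrjrjrjrYV ⇒ ojrjrjrjrjrYV ⇒ ojrjrjrjrjrhjV ⇒ ojrjrjrjrjrhjVjr ⇒ ojrjrjrjrjrhjojr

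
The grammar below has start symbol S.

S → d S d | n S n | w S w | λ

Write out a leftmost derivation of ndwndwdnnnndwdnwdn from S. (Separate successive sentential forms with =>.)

S=>nSn=>ndSdn=>ndwSwdn=>ndwnSnwdn=>ndwndSdnwdn=>ndwndwSwdnwdn=>ndwndwdSdwdnwdn=>ndwndwdnSndwdnwdn=>ndwndwdnnSnndwdnwdn=>ndwndwdnnnndwdnwdn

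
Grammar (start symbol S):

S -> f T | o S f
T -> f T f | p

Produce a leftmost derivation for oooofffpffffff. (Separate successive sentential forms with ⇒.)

S ⇒ oSf ⇒ ooSff ⇒ oooSfff ⇒ ooooSffff ⇒ oooofTffff ⇒ ooooffTfffff ⇒ oooofffTffffff ⇒ oooofffpffffff

S ⇒ oSf   [S -> o S f]
oSf ⇒ ooSff   [S -> o S f]
ooSff ⇒ oooSfff   [S -> o S f]
oooSfff ⇒ ooooSffff   [S -> o S f]
ooooSffff ⇒ oooofTffff   [S -> f T]
oooofTffff ⇒ ooooffTfffff   [T -> f T f]
ooooffTfffff ⇒ oooofffTffffff   [T -> f T f]
oooofffTffffff ⇒ oooofffpffffff   [T -> p]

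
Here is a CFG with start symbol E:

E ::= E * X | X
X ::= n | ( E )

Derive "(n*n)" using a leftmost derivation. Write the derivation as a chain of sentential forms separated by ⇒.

E ⇒ X   [E ::= X]
X ⇒ (E)   [X ::= ( E )]
(E) ⇒ (E*X)   [E ::= E * X]
(E*X) ⇒ (X*X)   [E ::= X]
(X*X) ⇒ (n*X)   [X ::= n]
(n*X) ⇒ (n*n)   [X ::= n]

E⇒X⇒(E)⇒(E*X)⇒(X*X)⇒(n*X)⇒(n*n)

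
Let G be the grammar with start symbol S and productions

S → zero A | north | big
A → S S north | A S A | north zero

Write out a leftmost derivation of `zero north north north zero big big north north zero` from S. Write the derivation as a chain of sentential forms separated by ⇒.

S ⇒ zero A ⇒ zero A S A ⇒ zero S S north S A ⇒ zero north S north S A ⇒ zero north north north S A ⇒ zero north north north zero A A ⇒ zero north north north zero S S north A ⇒ zero north north north zero big S north A ⇒ zero north north north zero big big north A ⇒ zero north north north zero big big north north zero

S ⇒ zero A   [S → zero A]
zero A ⇒ zero A S A   [A → A S A]
zero A S A ⇒ zero S S north S A   [A → S S north]
zero S S north S A ⇒ zero north S north S A   [S → north]
zero north S north S A ⇒ zero north north north S A   [S → north]
zero north north north S A ⇒ zero north north north zero A A   [S → zero A]
zero north north north zero A A ⇒ zero north north north zero S S north A   [A → S S north]
zero north north north zero S S north A ⇒ zero north north north zero big S north A   [S → big]
zero north north north zero big S north A ⇒ zero north north north zero big big north A   [S → big]
zero north north north zero big big north A ⇒ zero north north north zero big big north north zero   [A → north zero]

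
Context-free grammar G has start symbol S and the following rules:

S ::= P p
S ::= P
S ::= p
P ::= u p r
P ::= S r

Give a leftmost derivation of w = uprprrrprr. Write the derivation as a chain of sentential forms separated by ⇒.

S ⇒ P   [S ::= P]
P ⇒ Sr   [P ::= S r]
Sr ⇒ Pr   [S ::= P]
Pr ⇒ Srr   [P ::= S r]
Srr ⇒ Pprr   [S ::= P p]
Pprr ⇒ Srprr   [P ::= S r]
Srprr ⇒ Prprr   [S ::= P]
Prprr ⇒ Srrprr   [P ::= S r]
Srrprr ⇒ Prrprr   [S ::= P]
Prrprr ⇒ Srrrprr   [P ::= S r]
Srrrprr ⇒ Pprrrprr   [S ::= P p]
Pprrrprr ⇒ uprprrrprr   [P ::= u p r]

S ⇒ P ⇒ Sr ⇒ Pr ⇒ Srr ⇒ Pprr ⇒ Srprr ⇒ Prprr ⇒ Srrprr ⇒ Prrprr ⇒ Srrrprr ⇒ Pprrrprr ⇒ uprprrrprr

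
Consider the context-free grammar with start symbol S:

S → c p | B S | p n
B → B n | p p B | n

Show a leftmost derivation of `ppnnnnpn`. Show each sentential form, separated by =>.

S=>BS=>BnS=>BnnS=>ppBnnS=>ppBnnnS=>ppnnnnS=>ppnnnnpn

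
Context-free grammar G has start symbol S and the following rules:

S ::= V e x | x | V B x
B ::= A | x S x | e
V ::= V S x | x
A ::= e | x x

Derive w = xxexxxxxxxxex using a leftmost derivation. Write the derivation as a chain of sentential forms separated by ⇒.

S ⇒ Vex ⇒ VSxex ⇒ VSxSxex ⇒ VSxSxSxex ⇒ VSxSxSxSxex ⇒ xSxSxSxSxex ⇒ xVBxxSxSxSxex ⇒ xxBxxSxSxSxex ⇒ xxexxSxSxSxex ⇒ xxexxxxSxSxex ⇒ xxexxxxxxSxex ⇒ xxexxxxxxxxex

S ⇒ Vex   [S ::= V e x]
Vex ⇒ VSxex   [V ::= V S x]
VSxex ⇒ VSxSxex   [V ::= V S x]
VSxSxex ⇒ VSxSxSxex   [V ::= V S x]
VSxSxSxex ⇒ VSxSxSxSxex   [V ::= V S x]
VSxSxSxSxex ⇒ xSxSxSxSxex   [V ::= x]
xSxSxSxSxex ⇒ xVBxxSxSxSxex   [S ::= V B x]
xVBxxSxSxSxex ⇒ xxBxxSxSxSxex   [V ::= x]
xxBxxSxSxSxex ⇒ xxexxSxSxSxex   [B ::= e]
xxexxSxSxSxex ⇒ xxexxxxSxSxex   [S ::= x]
xxexxxxSxSxex ⇒ xxexxxxxxSxex   [S ::= x]
xxexxxxxxSxex ⇒ xxexxxxxxxxex   [S ::= x]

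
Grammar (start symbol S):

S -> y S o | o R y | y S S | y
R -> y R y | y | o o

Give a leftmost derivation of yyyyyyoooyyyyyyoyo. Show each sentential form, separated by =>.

S => ySo   [S -> y S o]
ySo => yySSo   [S -> y S S]
yySSo => yyySoSo   [S -> y S o]
yyySoSo => yyyySSoSo   [S -> y S S]
yyyySSoSo => yyyyySSSoSo   [S -> y S S]
yyyyySSSoSo => yyyyyySSSSoSo   [S -> y S S]
yyyyyySSSSoSo => yyyyyyoRySSSoSo   [S -> o R y]
yyyyyyoRySSSoSo => yyyyyyoooySSSoSo   [R -> o o]
yyyyyyoooySSSoSo => yyyyyyoooyySSSSoSo   [S -> y S S]
yyyyyyoooyySSSSoSo => yyyyyyoooyyySSSoSo   [S -> y]
yyyyyyoooyyySSSoSo => yyyyyyoooyyyySSoSo   [S -> y]
yyyyyyoooyyyySSoSo => yyyyyyoooyyyyySoSo   [S -> y]
yyyyyyoooyyyyySoSo => yyyyyyoooyyyyyyoSo   [S -> y]
yyyyyyoooyyyyyyoSo => yyyyyyoooyyyyyyoyo   [S -> y]

S=>ySo=>yySSo=>yyySoSo=>yyyySSoSo=>yyyyySSSoSo=>yyyyyySSSSoSo=>yyyyyyoRySSSoSo=>yyyyyyoooySSSoSo=>yyyyyyoooyySSSSoSo=>yyyyyyoooyyySSSoSo=>yyyyyyoooyyyySSoSo=>yyyyyyoooyyyyySoSo=>yyyyyyoooyyyyyyoSo=>yyyyyyoooyyyyyyoyo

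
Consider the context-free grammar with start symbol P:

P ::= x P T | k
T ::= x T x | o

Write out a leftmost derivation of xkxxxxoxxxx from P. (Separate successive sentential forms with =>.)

P => xPT => xkT => xkxTx => xkxxTxx => xkxxxTxxx => xkxxxxTxxxx => xkxxxxoxxxx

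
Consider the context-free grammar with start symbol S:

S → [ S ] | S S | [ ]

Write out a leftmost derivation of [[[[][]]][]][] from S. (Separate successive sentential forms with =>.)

S => SS   [S → S S]
SS => [S]S   [S → [ S ]]
[S]S => [SS]S   [S → S S]
[SS]S => [[S]S]S   [S → [ S ]]
[[S]S]S => [[[S]]S]S   [S → [ S ]]
[[[S]]S]S => [[[SS]]S]S   [S → S S]
[[[SS]]S]S => [[[[]S]]S]S   [S → [ ]]
[[[[]S]]S]S => [[[[][]]]S]S   [S → [ ]]
[[[[][]]]S]S => [[[[][]]][]]S   [S → [ ]]
[[[[][]]][]]S => [[[[][]]][]][]   [S → [ ]]

S=>SS=>[S]S=>[SS]S=>[[S]S]S=>[[[S]]S]S=>[[[SS]]S]S=>[[[[]S]]S]S=>[[[[][]]]S]S=>[[[[][]]][]]S=>[[[[][]]][]][]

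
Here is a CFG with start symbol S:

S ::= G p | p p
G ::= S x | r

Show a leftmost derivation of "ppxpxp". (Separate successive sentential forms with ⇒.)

S ⇒ Gp ⇒ Sxp ⇒ Gpxp ⇒ Sxpxp ⇒ ppxpxp

S ⇒ Gp   [S ::= G p]
Gp ⇒ Sxp   [G ::= S x]
Sxp ⇒ Gpxp   [S ::= G p]
Gpxp ⇒ Sxpxp   [G ::= S x]
Sxpxp ⇒ ppxpxp   [S ::= p p]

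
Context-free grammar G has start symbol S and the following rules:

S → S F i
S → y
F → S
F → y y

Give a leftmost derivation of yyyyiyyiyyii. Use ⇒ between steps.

S ⇒ SFi   [S → S F i]
SFi ⇒ yFi   [S → y]
yFi ⇒ ySi   [F → S]
ySi ⇒ ySFii   [S → S F i]
ySFii ⇒ ySFiFii   [S → S F i]
ySFiFii ⇒ ySFiFiFii   [S → S F i]
ySFiFiFii ⇒ yyFiFiFii   [S → y]
yyFiFiFii ⇒ yyyyiFiFii   [F → y y]
yyyyiFiFii ⇒ yyyyiyyiFii   [F → y y]
yyyyiyyiFii ⇒ yyyyiyyiyyii   [F → y y]

S ⇒ SFi ⇒ yFi ⇒ ySi ⇒ ySFii ⇒ ySFiFii ⇒ ySFiFiFii ⇒ yyFiFiFii ⇒ yyyyiFiFii ⇒ yyyyiyyiFii ⇒ yyyyiyyiyyii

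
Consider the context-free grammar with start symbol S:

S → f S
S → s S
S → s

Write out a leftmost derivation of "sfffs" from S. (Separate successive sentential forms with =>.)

S => sS => sfS => sffS => sfffS => sfffs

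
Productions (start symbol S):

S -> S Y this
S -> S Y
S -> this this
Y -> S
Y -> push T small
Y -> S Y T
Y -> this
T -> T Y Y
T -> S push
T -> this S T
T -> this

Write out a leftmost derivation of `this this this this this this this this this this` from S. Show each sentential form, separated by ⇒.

S ⇒ S Y ⇒ S Y Y ⇒ S Y this Y Y ⇒ S Y Y this Y Y ⇒ this this Y Y this Y Y ⇒ this this S Y T Y this Y Y ⇒ this this this this Y T Y this Y Y ⇒ this this this this this T Y this Y Y ⇒ this this this this this this Y this Y Y ⇒ this this this this this this this this Y Y ⇒ this this this this this this this this this Y ⇒ this this this this this this this this this this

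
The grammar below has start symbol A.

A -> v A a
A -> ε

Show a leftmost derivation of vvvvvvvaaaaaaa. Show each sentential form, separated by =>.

A => vAa => vvAaa => vvvAaaa => vvvvAaaaa => vvvvvAaaaaa => vvvvvvAaaaaaa => vvvvvvvAaaaaaaa => vvvvvvvaaaaaaa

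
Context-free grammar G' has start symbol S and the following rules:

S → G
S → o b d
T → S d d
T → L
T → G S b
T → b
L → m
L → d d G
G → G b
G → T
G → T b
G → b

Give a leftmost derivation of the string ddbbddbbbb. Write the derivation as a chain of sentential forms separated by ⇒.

S ⇒ G   [S → G]
G ⇒ T   [G → T]
T ⇒ L   [T → L]
L ⇒ ddG   [L → d d G]
ddG ⇒ ddGb   [G → G b]
ddGb ⇒ ddTbb   [G → T b]
ddTbb ⇒ ddGSbbb   [T → G S b]
ddGSbbb ⇒ ddTSbbb   [G → T]
ddTSbbb ⇒ ddSddSbbb   [T → S d d]
ddSddSbbb ⇒ ddGddSbbb   [S → G]
ddGddSbbb ⇒ ddTbddSbbb   [G → T b]
ddTbddSbbb ⇒ ddbbddSbbb   [T → b]
ddbbddSbbb ⇒ ddbbddGbbb   [S → G]
ddbbddGbbb ⇒ ddbbddbbbb   [G → b]

S ⇒ G ⇒ T ⇒ L ⇒ ddG ⇒ ddGb ⇒ ddTbb ⇒ ddGSbbb ⇒ ddTSbbb ⇒ ddSddSbbb ⇒ ddGddSbbb ⇒ ddTbddSbbb ⇒ ddbbddSbbb ⇒ ddbbddGbbb ⇒ ddbbddbbbb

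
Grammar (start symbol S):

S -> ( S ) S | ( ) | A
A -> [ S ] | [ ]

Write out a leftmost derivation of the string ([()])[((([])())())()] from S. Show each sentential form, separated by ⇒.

S⇒(S)S⇒(A)S⇒([S])S⇒([()])S⇒([()])A⇒([()])[S]⇒([()])[(S)S]⇒([()])[((S)S)S]⇒([()])[(((S)S)S)S]⇒([()])[(((A)S)S)S]⇒([()])[((([])S)S)S]⇒([()])[((([])())S)S]⇒([()])[((([])())())S]⇒([()])[((([])())())()]

S ⇒ (S)S   [S -> ( S ) S]
(S)S ⇒ (A)S   [S -> A]
(A)S ⇒ ([S])S   [A -> [ S ]]
([S])S ⇒ ([()])S   [S -> ( )]
([()])S ⇒ ([()])A   [S -> A]
([()])A ⇒ ([()])[S]   [A -> [ S ]]
([()])[S] ⇒ ([()])[(S)S]   [S -> ( S ) S]
([()])[(S)S] ⇒ ([()])[((S)S)S]   [S -> ( S ) S]
([()])[((S)S)S] ⇒ ([()])[(((S)S)S)S]   [S -> ( S ) S]
([()])[(((S)S)S)S] ⇒ ([()])[(((A)S)S)S]   [S -> A]
([()])[(((A)S)S)S] ⇒ ([()])[((([])S)S)S]   [A -> [ ]]
([()])[((([])S)S)S] ⇒ ([()])[((([])())S)S]   [S -> ( )]
([()])[((([])())S)S] ⇒ ([()])[((([])())())S]   [S -> ( )]
([()])[((([])())())S] ⇒ ([()])[((([])())())()]   [S -> ( )]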